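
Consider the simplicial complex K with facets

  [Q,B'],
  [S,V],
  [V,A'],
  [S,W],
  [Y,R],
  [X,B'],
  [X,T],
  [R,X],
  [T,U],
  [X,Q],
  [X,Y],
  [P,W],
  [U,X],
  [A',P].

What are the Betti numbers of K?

b_0 = 2, b_1 = 4.

We work with the vertex ordering P < Q < R < S < T < U < V < W < X < Y < A' < B'. The simplices of K, each written with vertices in increasing order, are:

  0-simplices (12): [P], [Q], [R], [S], [T], [U], [V], [W], [X], [Y], [A'], [B']
  1-simplices (14): [P,W], [P,A'], [Q,X], [Q,B'], [R,X], [R,Y], [S,V], [S,W], [T,U], [T,X], [U,X], [V,A'], [X,Y], [X,B']

Hence C_0 ≅ Z^12, C_1 ≅ Z^14.

∂_1: C_1 → C_0 sends each edge [p,q] (with p < q) to q − p. For instance
  ∂[X,B'] = [B'] − [X].
As a 12×14 matrix over Z this has rank 10, with invariant factors (1,1,1,1,1,1,1,1,1,1).

Reading off H_k = ker ∂_k / im ∂_{k+1}:

  H_0: rank C_0 − rank ∂_1 = 12 − 10 = 2, and the invariant factors of ∂_1 are all 1, so H_0 = Z^2.
  H_1: rank ker ∂_1 − rank ∂_2 = (14 − 10) − 0 = 4, and there is no ∂_2, so H_1 = Z^4.

As a check, the Euler characteristic is 12 − 14 = -2, which agrees with 2 − 4 = -2.
(K is a triangulation of the disjoint union of the circle S^1 and a wedge of 3 circles.)

Hence the Betti numbers are b_0 = 2, b_1 = 4.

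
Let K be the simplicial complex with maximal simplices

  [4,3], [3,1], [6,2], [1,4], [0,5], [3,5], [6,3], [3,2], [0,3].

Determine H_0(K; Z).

H_0 ≅ Z.

We work with the vertex ordering 0 < 1 < 2 < 3 < 4 < 5 < 6. The simplices of K, each written with vertices in increasing order, are:

  0-simplices (7): [0], [1], [2], [3], [4], [5], [6]
  1-simplices (9): [0,3], [0,5], [1,3], [1,4], [2,3], [2,6], [3,4], [3,5], [3,6]

Hence C_0 ≅ Z^7, C_1 ≅ Z^9.

∂_1: C_1 → C_0 is given by ∂[p,q] = [q] − [p]. For instance
  ∂[1,4] = [4] − [1].
This gives a 7×9 integer matrix of rank 6; reducing to Smith normal form yields diagonal entries (1,1,1,1,1,1).

From H_k ≅ ker(∂_k) / im(∂_{k+1}) we obtain:

  H_0: rank C_0 − rank ∂_1 = 7 − 6 = 1, and the invariant factors of ∂_1 are all 1, so H_0 = Z.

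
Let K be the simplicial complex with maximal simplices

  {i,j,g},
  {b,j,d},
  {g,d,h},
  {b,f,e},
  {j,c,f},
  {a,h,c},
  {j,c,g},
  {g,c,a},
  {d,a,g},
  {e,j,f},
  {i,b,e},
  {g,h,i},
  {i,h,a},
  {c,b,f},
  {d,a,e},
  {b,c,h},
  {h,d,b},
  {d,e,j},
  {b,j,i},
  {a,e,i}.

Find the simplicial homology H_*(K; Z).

Fix the vertex order a < b < c < d < e < f < g < h < i < j and write every simplex with vertices in increasing order. Then dim K = 2 and the simplices of K are:

  0-simplices (10): a, b, c, d, e, f, g, h, i, j
  1-simplices (30): ac, ad, ae, ag, ah, ai, bc, bd, be, bf, bh, bi, bj, cf, cg, ch, cj, de, dg, dh, dj, ef, ei, ej, fj, gh, gi, gj, hi, ij
  2-simplices (20): acg, ach, ade, adg, aei, ahi, bcf, bch, bdh, bdj, bef, bei, bij, cfj, cgj, dej, dgh, efj, ghi, gij

Hence C_0 ≅ Z^10, C_1 ≅ Z^30, C_2 ≅ Z^20.

∂_1: C_1 → C_0 maps an edge to its endpoints' difference, ∂[p,q] = q − p. For instance
  ∂ah = h − a.
This gives a 10×30 integer matrix of rank 9; reducing to Smith normal form yields diagonal entries (1,1,1,1,1,1,1,1,1).

∂_2: C_2 → C_1 acts by ∂[p,q,r] = [q,r] − [p,r] + [p,q]. For instance
  ∂bch = ch − bh + bc,
  ∂cgj = gj − cj + cg.
As a 30×20 matrix over Z this has rank 20, with invariant factors (1,1,1,1,1,1,1,1,1,1,1,1,1,1,1,1,1,1,1,2).

Computing H_k = (kernel of ∂_k) / (image of ∂_{k+1}):

  H_0: rank C_0 − rank ∂_1 = 10 − 9 = 1, and the invariant factors of ∂_1 are all 1, so H_0 ≅ Z.
  H_1: rank ker ∂_1 − rank ∂_2 = (30 − 9) − 20 = 1, and ∂_2 has invariant factor 2 > 1, so H_1 ≅ Z ⊕ Z_2.
  H_2: rank ker ∂_2 − rank ∂_3 = (20 − 20) − 0 = 0, and there is no ∂_3, so H_2 ≅ 0.

(K is a triangulation of the Klein bottle.)

H_0 ≅ Z,  H_1 ≅ Z ⊕ Z_2,  H_2 = 0.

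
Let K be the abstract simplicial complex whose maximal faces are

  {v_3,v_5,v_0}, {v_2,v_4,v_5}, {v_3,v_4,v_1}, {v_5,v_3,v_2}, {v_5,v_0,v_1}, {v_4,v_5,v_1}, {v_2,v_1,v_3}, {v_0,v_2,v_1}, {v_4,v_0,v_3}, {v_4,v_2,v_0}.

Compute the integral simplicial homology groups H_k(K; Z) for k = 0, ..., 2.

Order the vertices as v_0 < v_1 < v_2 < v_3 < v_4 < v_5. Listing each simplex with vertices in this order, K has dimension 2 with simplices:

  0-simplices (6): [v_0], [v_1], [v_2], [v_3], [v_4], [v_5]
  1-simplices (15): (15 of them)
  2-simplices (10): [v_0,v_1,v_2], [v_0,v_1,v_5], [v_0,v_2,v_4], [v_0,v_3,v_4], [v_0,v_3,v_5], [v_1,v_2,v_3], [v_1,v_3,v_4], [v_1,v_4,v_5], [v_2,v_3,v_5], [v_2,v_4,v_5]

giving chain groups C_0 ≅ Z^6, C_1 ≅ Z^15, C_2 ≅ Z^10.

The boundary map ∂_1: C_1 → C_0 is given by ∂[p,q] = [q] − [p].
The 6×15 boundary matrix has rank 5 and Smith normal form diag(1,1,1,1,1).

∂_2: C_2 → C_1 acts by ∂[p,q,r] = [q,r] − [p,r] + [p,q]. For instance
  ∂[v_0,v_3,v_4] = [v_3,v_4] − [v_0,v_4] + [v_0,v_3],
  ∂[v_1,v_3,v_4] = [v_3,v_4] − [v_1,v_4] + [v_1,v_3].
The resulting 15×10 matrix has rank 10, and its Smith normal form has invariant factors (1,1,1,1,1,1,1,1,1,2).

Computing H_k = (kernel of ∂_k) / (image of ∂_{k+1}):

  H_0: rank C_0 − rank ∂_1 = 6 − 5 = 1, and the invariant factors of ∂_1 are all 1, so H_0 ≅ Z.
  H_1: rank ker ∂_1 − rank ∂_2 = (15 − 5) − 10 = 0, and ∂_2 has invariant factor 2 > 1, so H_1 ≅ Z_2.
  H_2: rank ker ∂_2 − rank ∂_3 = (10 − 10) − 0 = 0, and there is no ∂_3, so H_2 ≅ 0.

H_0 ≅ Z,  H_1 ≅ Z_2,  H_2 = 0.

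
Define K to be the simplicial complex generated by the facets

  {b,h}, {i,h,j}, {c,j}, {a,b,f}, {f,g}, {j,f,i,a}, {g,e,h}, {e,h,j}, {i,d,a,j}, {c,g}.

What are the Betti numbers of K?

We work with the vertex ordering a < b < c < d < e < f < g < h < i < j. The simplices of K, each written with vertices in increasing order, are:

  0-simplices (10): a, b, c, d, e, f, g, h, i, j
  1-simplices (21): ab, ad, af, ai, aj, bf, bh, cg, cj, di, dj, eg, eh, ej, fg, fi, fj, gh, hi, hj, ij
  2-simplices (11): abf, adi, adj, afi, afj, aij, dij, egh, ehj, fij, hij
  3-simplices (2): adij, afij

giving chain groups C_0 ≅ Z^10, C_1 ≅ Z^21, C_2 ≅ Z^11, C_3 ≅ Z^2.

∂_1: C_1 → C_0 sends each edge [p,q] (with p < q) to q − p. For instance
  ∂eg = g − e.
The resulting 10×21 matrix has rank 9, and its Smith normal form has invariant factors (1,1,1,1,1,1,1,1,1).

Boundary ∂_2: C_2 → C_1 sends each 2-simplex [p,q,r] to [q,r] − [p,r] + [p,q]. For instance
  ∂dij = ij − dj + di,
  ∂egh = gh − eh + eg.
As a 21×11 matrix over Z this has rank 9, with invariant factors (1,1,1,1,1,1,1,1,1).

Boundary ∂_3: C_3 → C_2 sends each 3-simplex σ to the alternating sum Σ_i (−1)^i (σ with its i-th vertex removed). For instance
  ∂adij = dij − aij + adj − adi,
  ∂afij = fij − aij + afj − afi.
The resulting 11×2 matrix has rank 2, and its Smith normal form has invariant factors (1,1).

Computing H_k = (kernel of ∂_k) / (image of ∂_{k+1}):

  H_0: rank C_0 − rank ∂_1 = 10 − 9 = 1, and the invariant factors of ∂_1 are all 1, so H_0 ≅ Z.
  H_1: rank ker ∂_1 − rank ∂_2 = (21 − 9) − 9 = 3, and the invariant factors of ∂_2 are all 1, so H_1 ≅ Z^3.
  H_2: rank ker ∂_2 − rank ∂_3 = (11 − 9) − 2 = 0, and the invariant factors of ∂_3 are all 1, so H_2 ≅ 0.
  H_3: rank ker ∂_3 − rank ∂_4 = (2 − 2) − 0 = 0, and there is no ∂_4, so H_3 ≅ 0.

Hence the Betti numbers are b_0 = 1, b_1 = 3, b_2 = 0, b_3 = 0.

b_0 = 1, b_1 = 3, b_2 = 0, b_3 = 0.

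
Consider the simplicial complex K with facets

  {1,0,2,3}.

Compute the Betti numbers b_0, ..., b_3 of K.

b_0 = 1, b_1 = 0, b_2 = 0, b_3 = 0.

Fix the vertex order 0 < 1 < 2 < 3 and write every simplex with vertices in increasing order. Then dim K = 3 and the simplices of K are:

  0-simplices (4): [0], [1], [2], [3]
  1-simplices (6): [0,1], [0,2], [0,3], [1,2], [1,3], [2,3]
  2-simplices (4): [0,1,2], [0,1,3], [0,2,3], [1,2,3]
  3-simplices (1): [0,1,2,3]

giving chain groups C_0 ≅ Z^4, C_1 ≅ Z^6, C_2 ≅ Z^4, C_3 ≅ Z^1.

∂_1: C_1 → C_0 is given by ∂[p,q] = [q] − [p]. For instance
  ∂[0,1] = [1] − [0].
The resulting 4×6 matrix has rank 3, and its Smith normal form has invariant factors (1,1,1).

Boundary ∂_2: C_2 → C_1 sends each 2-simplex [p,q,r] to [q,r] − [p,r] + [p,q]. For instance
  ∂[0,1,2] = [1,2] − [0,2] + [0,1],
  ∂[0,1,3] = [1,3] − [0,3] + [0,1].
The resulting 6×4 matrix has rank 3, and its Smith normal form has invariant factors (1,1,1).

Boundary ∂_3: C_3 → C_2 sends each 3-simplex σ to the alternating sum Σ_i (−1)^i (σ with its i-th vertex removed). For instance
  ∂[0,1,2,3] = [1,2,3] − [0,2,3] + [0,1,3] − [0,1,2].
The 4×1 boundary matrix has rank 1 and Smith normal form diag(1).

Computing H_k = (kernel of ∂_k) / (image of ∂_{k+1}):

  H_0: rank C_0 − rank ∂_1 = 4 − 3 = 1, and the invariant factors of ∂_1 are all 1, so H_0 ≅ Z.
  H_1: rank ker ∂_1 − rank ∂_2 = (6 − 3) − 3 = 0, and the invariant factors of ∂_2 are all 1, so H_1 ≅ 0.
  H_2: rank ker ∂_2 − rank ∂_3 = (4 − 3) − 1 = 0, and the invariant factors of ∂_3 are all 1, so H_2 ≅ 0.
  H_3: rank ker ∂_3 − rank ∂_4 = (1 − 1) − 0 = 0, and there is no ∂_4, so H_3 ≅ 0.

(K is a triangulation of the 3-simplex.)

Hence the Betti numbers are b_0 = 1, b_1 = 0, b_2 = 0, b_3 = 0.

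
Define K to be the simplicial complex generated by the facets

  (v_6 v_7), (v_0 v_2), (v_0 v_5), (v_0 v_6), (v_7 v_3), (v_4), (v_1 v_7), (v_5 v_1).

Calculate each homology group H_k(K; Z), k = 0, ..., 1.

H_0 = Z^2,  H_1 = Z.

We work with the vertex ordering v_0 < v_1 < v_2 < v_3 < v_4 < v_5 < v_6 < v_7. The simplices of K, each written with vertices in increasing order, are:

  0-simplices (8): [v_0], [v_1], [v_2], [v_3], [v_4], [v_5], [v_6], [v_7]
  1-simplices (7): [v_0,v_2], [v_0,v_5], [v_0,v_6], [v_1,v_5], [v_1,v_7], [v_3,v_7], [v_6,v_7]

so the chain groups are C_0 ≅ Z^8, C_1 ≅ Z^7.

The boundary map ∂_1: C_1 → C_0 is given by ∂[p,q] = [q] − [p]. For instance
  ∂[v_0,v_6] = [v_6] − [v_0].
As a 8×7 matrix over Z this has rank 6, with invariant factors (1,1,1,1,1,1).

From H_k ≅ ker(∂_k) / im(∂_{k+1}) we obtain:

  H_0: rank C_0 − rank ∂_1 = 8 − 6 = 2, and the invariant factors of ∂_1 are all 1, so H_0 = Z^2.
  H_1: rank ker ∂_1 − rank ∂_2 = (7 − 6) − 0 = 1, and there is no ∂_2, so H_1 = Z.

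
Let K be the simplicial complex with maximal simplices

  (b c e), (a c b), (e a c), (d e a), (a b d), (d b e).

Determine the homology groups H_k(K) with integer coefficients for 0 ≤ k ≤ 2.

We work with the vertex ordering a < b < c < d < e. The simplices of K, each written with vertices in increasing order, are:

  0-simplices (5): a, b, c, d, e
  1-simplices (9): ab, ac, ad, ae, bc, bd, be, ce, de
  2-simplices (6): abc, abd, ace, ade, bce, bde

giving chain groups C_0 ≅ Z^5, C_1 ≅ Z^9, C_2 ≅ Z^6.

The boundary map ∂_1: C_1 → C_0 maps an edge to its endpoints' difference, ∂[p,q] = q − p.
The 5×9 boundary matrix has rank 4 and Smith normal form diag(1,1,1,1).

The boundary map ∂_2: C_2 → C_1 sends each 2-simplex [p,q,r] to [q,r] − [p,r] + [p,q]. For instance
  ∂ade = de − ae + ad,
  ∂bde = de − be + bd.
The 9×6 boundary matrix has rank 5 and Smith normal form diag(1,1,1,1,1).

Computing H_k = (kernel of ∂_k) / (image of ∂_{k+1}):

  H_0: rank C_0 − rank ∂_1 = 5 − 4 = 1, and the invariant factors of ∂_1 are all 1, so H_0 ≅ Z.
  H_1: rank ker ∂_1 − rank ∂_2 = (9 − 4) − 5 = 0, and the invariant factors of ∂_2 are all 1, so H_1 ≅ 0.
  H_2: rank ker ∂_2 − rank ∂_3 = (6 − 5) − 0 = 1, and there is no ∂_3, so H_2 ≅ Z.

H_0 ≅ Z,  H_1 = 0,  H_2 ≅ Z.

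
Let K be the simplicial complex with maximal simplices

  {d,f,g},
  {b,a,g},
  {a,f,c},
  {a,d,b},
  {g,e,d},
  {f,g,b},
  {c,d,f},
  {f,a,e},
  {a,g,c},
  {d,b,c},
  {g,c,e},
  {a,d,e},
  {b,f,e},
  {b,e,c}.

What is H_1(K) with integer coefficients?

We work with the vertex ordering a < b < c < d < e < f < g. The simplices of K, each written with vertices in increasing order, are:

  0-simplices (7): a, b, c, d, e, f, g
  1-simplices (21): ab, ac, ad, ae, af, ag, bc, bd, be, bf, bg, cd, ce, cf, cg, de, df, dg, ef, eg, fg
  2-simplices (14): abd, abg, acf, acg, ade, aef, bcd, bce, bef, bfg, cdf, ceg, deg, dfg

Hence C_0 ≅ Z^7, C_1 ≅ Z^21, C_2 ≅ Z^14.

∂_1: C_1 → C_0 maps an edge to its endpoints' difference, ∂[p,q] = q − p.
The resulting 7×21 matrix has rank 6, and its Smith normal form has invariant factors (1,1,1,1,1,1).

Boundary ∂_2: C_2 → C_1 sends each 2-simplex [p,q,r] to [q,r] − [p,r] + [p,q]. For instance
  ∂cdf = df − cf + cd,
  ∂bfg = fg − bg + bf.
As a 21×14 matrix over Z this has rank 13, with invariant factors (1,1,1,1,1,1,1,1,1,1,1,1,1).

Now H_k = ker ∂_k / im ∂_{k+1}, so:

  H_1: rank ker ∂_1 − rank ∂_2 = (21 − 6) − 13 = 2, and the invariant factors of ∂_2 are all 1, so H_1 = Z^2.

H_1 ≅ Z^2.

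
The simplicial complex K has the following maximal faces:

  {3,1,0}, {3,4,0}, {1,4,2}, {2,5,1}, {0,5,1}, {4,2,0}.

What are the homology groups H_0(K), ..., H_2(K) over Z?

H_0 ≅ Z,  H_1 ≅ Z,  H_2 = 0.

K has 6 vertices, 12 edges, 6 triangles.
rank ∂_0 = 0, rank ∂_1 = 5 ⇒ b_0 = 6 − 0 − 5 = 1; all invariant factors of ∂_1 are 1 so no torsion. So H_0 = Z.
rank ∂_1 = 5, rank ∂_2 = 6 ⇒ b_1 = 12 − 5 − 6 = 1; all invariant factors of ∂_2 are 1 so no torsion. So H_1 = Z.
rank ∂_2 = 6, rank ∂_3 = 0 ⇒ b_2 = 6 − 6 − 0 = 0. So H_2 = 0.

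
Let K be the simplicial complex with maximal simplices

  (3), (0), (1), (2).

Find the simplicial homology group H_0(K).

K has 4 vertices.
rank ∂_0 = 0, rank ∂_1 = 0 ⇒ b_0 = 4 − 0 − 0 = 4. So H_0 ≅ Z^4.

H_0 ≅ Z^4.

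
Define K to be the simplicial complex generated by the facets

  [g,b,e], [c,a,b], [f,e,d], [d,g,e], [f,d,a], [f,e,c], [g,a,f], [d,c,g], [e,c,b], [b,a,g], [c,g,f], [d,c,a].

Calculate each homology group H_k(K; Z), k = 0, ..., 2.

Fix the vertex order a < b < c < d < e < f < g and write every simplex with vertices in increasing order. Then dim K = 2 and the simplices of K are:

  0-simplices (7): a, b, c, d, e, f, g
  1-simplices (18): ab, ac, ad, af, ag, bc, be, bg, cd, ce, cf, cg, de, df, dg, ef, eg, fg
  2-simplices (12): abc, abg, acd, adf, afg, bce, beg, cdg, cef, cfg, def, deg

giving chain groups C_0 ≅ Z^7, C_1 ≅ Z^18, C_2 ≅ Z^12.

Boundary ∂_1: C_1 → C_0 is given by ∂[p,q] = [q] − [p]. For instance
  ∂ef = f − e.
The 7×18 boundary matrix has rank 6 and Smith normal form diag(1,1,1,1,1,1).

∂_2: C_2 → C_1 sends each 2-simplex [p,q,r] to [q,r] − [p,r] + [p,q]. For instance
  ∂def = ef − df + de,
  ∂deg = eg − dg + de.
This gives a 18×12 integer matrix of rank 12; reducing to Smith normal form yields diagonal entries (1,1,1,1,1,1,1,1,1,1,1,2).

Now H_k = ker ∂_k / im ∂_{k+1}, so:

  H_0: rank C_0 − rank ∂_1 = 7 − 6 = 1, and the invariant factors of ∂_1 are all 1, so H_0 = Z.
  H_1: rank ker ∂_1 − rank ∂_2 = (18 − 6) − 12 = 0, and ∂_2 has invariant factor 2 > 1, so H_1 = Z/2Z.
  H_2: rank ker ∂_2 − rank ∂_3 = (12 − 12) − 0 = 0, and there is no ∂_3, so H_2 = 0.

H_0 = Z,  H_1 = Z/2Z,  H_2 = 0.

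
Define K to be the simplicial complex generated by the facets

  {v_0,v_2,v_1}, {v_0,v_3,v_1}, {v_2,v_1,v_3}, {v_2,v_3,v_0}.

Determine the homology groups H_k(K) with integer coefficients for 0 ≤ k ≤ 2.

Take the total order v_0 < v_1 < v_2 < v_3 on the vertex set. Then K (dimension 2) consists of the simplices:

  0-simplices (4): [v_0], [v_1], [v_2], [v_3]
  1-simplices (6): [v_0,v_1], [v_0,v_2], [v_0,v_3], [v_1,v_2], [v_1,v_3], [v_2,v_3]
  2-simplices (4): [v_0,v_1,v_2], [v_0,v_1,v_3], [v_0,v_2,v_3], [v_1,v_2,v_3]

Hence C_0 ≅ Z^4, C_1 ≅ Z^6, C_2 ≅ Z^4.

The boundary map ∂_1: C_1 → C_0 maps an edge to its endpoints' difference, ∂[p,q] = q − p. For instance
  ∂[v_1,v_2] = [v_2] − [v_1].
As a 4×6 matrix over Z this has rank 3, with invariant factors (1,1,1).

∂_2: C_2 → C_1 maps a triangle to the signed sum of its edges. For instance
  ∂[v_0,v_1,v_2] = [v_1,v_2] − [v_0,v_2] + [v_0,v_1],
  ∂[v_1,v_2,v_3] = [v_2,v_3] − [v_1,v_3] + [v_1,v_2].
The 6×4 boundary matrix has rank 3 and Smith normal form diag(1,1,1).

Reading off H_k = ker ∂_k / im ∂_{k+1}:

  H_0: rank C_0 − rank ∂_1 = 4 − 3 = 1, and the invariant factors of ∂_1 are all 1, so H_0 ≅ Z.
  H_1: rank ker ∂_1 − rank ∂_2 = (6 − 3) − 3 = 0, and the invariant factors of ∂_2 are all 1, so H_1 ≅ 0.
  H_2: rank ker ∂_2 − rank ∂_3 = (4 − 3) − 0 = 1, and there is no ∂_3, so H_2 ≅ Z.

As a check, the Euler characteristic is 4 − 6 + 4 = 2, which agrees with 1 − 0 + 1 = 2.
(K is a triangulation of the 2-sphere S^2.)

H_0 = Z,  H_1 = 0,  H_2 = Z.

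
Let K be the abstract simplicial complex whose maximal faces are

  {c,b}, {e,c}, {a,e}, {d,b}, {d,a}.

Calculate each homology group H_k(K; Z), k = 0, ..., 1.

Take the total order a < b < c < d < e on the vertex set. Then K (dimension 1) consists of the simplices:

  0-simplices (5): a, b, c, d, e
  1-simplices (5): ad, ae, bc, bd, ce

so the chain groups are C_0 ≅ Z^5, C_1 ≅ Z^5.

Boundary ∂_1: C_1 → C_0 sends each edge [p,q] (with p < q) to q − p. For instance
  ∂ae = e − a.
This gives a 5×5 integer matrix of rank 4; reducing to Smith normal form yields diagonal entries (1,1,1,1).

Reading off H_k = ker ∂_k / im ∂_{k+1}:

  H_0: rank C_0 − rank ∂_1 = 5 − 4 = 1, and the invariant factors of ∂_1 are all 1, so H_0 = Z.
  H_1: rank ker ∂_1 − rank ∂_2 = (5 − 4) − 0 = 1, and there is no ∂_2, so H_1 = Z.

H_0 ≅ Z,  H_1 ≅ Z.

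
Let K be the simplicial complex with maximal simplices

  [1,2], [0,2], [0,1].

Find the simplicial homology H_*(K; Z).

Take the total order 0 < 1 < 2 on the vertex set. Then K (dimension 1) consists of the simplices:

  0-simplices (3): [0], [1], [2]
  1-simplices (3): [0,1], [0,2], [1,2]

Hence C_0 ≅ Z^3, C_1 ≅ Z^3.

The boundary map ∂_1: C_1 → C_0 sends each edge [p,q] (with p < q) to q − p. For instance
  ∂[0,2] = [2] − [0].
As a 3×3 matrix over Z this has rank 2, with invariant factors (1,1).

From H_k ≅ ker(∂_k) / im(∂_{k+1}) we obtain:

  H_0: rank C_0 − rank ∂_1 = 3 − 2 = 1, and the invariant factors of ∂_1 are all 1, so H_0 = Z.
  H_1: rank ker ∂_1 − rank ∂_2 = (3 − 2) − 0 = 1, and there is no ∂_2, so H_1 = Z.

As a check, the Euler characteristic is 3 − 3 = 0, which agrees with 1 − 1 = 0.
(K is a triangulation of the circle S^1.)

H_0 ≅ Z,  H_1 ≅ Z.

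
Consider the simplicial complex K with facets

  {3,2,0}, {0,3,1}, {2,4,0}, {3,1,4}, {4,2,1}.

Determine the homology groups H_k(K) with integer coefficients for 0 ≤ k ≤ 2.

K has 5 vertices, 10 edges, 5 triangles.
rank ∂_0 = 0, rank ∂_1 = 4 ⇒ b_0 = 5 − 0 − 4 = 1; all invariant factors of ∂_1 are 1 so no torsion. So H_0 = Z.
rank ∂_1 = 4, rank ∂_2 = 5 ⇒ b_1 = 10 − 4 − 5 = 1; all invariant factors of ∂_2 are 1 so no torsion. So H_1 = Z.
rank ∂_2 = 5, rank ∂_3 = 0 ⇒ b_2 = 5 − 5 − 0 = 0. So H_2 = 0.

H_0 ≅ Z,  H_1 ≅ Z,  H_2 = 0.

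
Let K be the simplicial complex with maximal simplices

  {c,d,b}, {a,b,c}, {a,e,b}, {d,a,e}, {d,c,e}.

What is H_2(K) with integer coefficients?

H_2 = 0.

Order the vertices as a < b < c < d < e. Listing each simplex with vertices in this order, K has dimension 2 with simplices:

  0-simplices (5): a, b, c, d, e
  1-simplices (10): ab, ac, ad, ae, bc, bd, be, cd, ce, de
  2-simplices (5): abc, abe, ade, bcd, cde

so the chain groups are C_0 ≅ Z^5, C_1 ≅ Z^10, C_2 ≅ Z^5.

Boundary ∂_1: C_1 → C_0 maps an edge to its endpoints' difference, ∂[p,q] = q − p.
The 5×10 boundary matrix has rank 4 and Smith normal form diag(1,1,1,1).

The boundary map ∂_2: C_2 → C_1 maps a triangle to the signed sum of its edges. For instance
  ∂cde = de − ce + cd,
  ∂ade = de − ae + ad.
This gives a 10×5 integer matrix of rank 5; reducing to Smith normal form yields diagonal entries (1,1,1,1,1).

From H_k ≅ ker(∂_k) / im(∂_{k+1}) we obtain:

  H_2: rank ker ∂_2 − rank ∂_3 = (5 − 5) − 0 = 0, and there is no ∂_3, so H_2 ≅ 0.

(K is a triangulation of the Möbius band.)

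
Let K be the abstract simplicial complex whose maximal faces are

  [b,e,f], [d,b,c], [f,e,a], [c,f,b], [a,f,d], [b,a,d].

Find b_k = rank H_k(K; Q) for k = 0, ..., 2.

We work with the vertex ordering a < b < c < d < e < f. The simplices of K, each written with vertices in increasing order, are:

  0-simplices (6): a, b, c, d, e, f
  1-simplices (12): ab, ad, ae, af, bc, bd, be, bf, cd, cf, df, ef
  2-simplices (6): abd, adf, aef, bcd, bcf, bef

Hence C_0 ≅ Z^6, C_1 ≅ Z^12, C_2 ≅ Z^6.

∂_1: C_1 → C_0 is given by ∂[p,q] = [q] − [p]. For instance
  ∂bc = c − b.
This gives a 6×12 integer matrix of rank 5; reducing to Smith normal form yields diagonal entries (1,1,1,1,1).

∂_2: C_2 → C_1 sends each 2-simplex [p,q,r] to [q,r] − [p,r] + [p,q]. For instance
  ∂bef = ef − bf + be,
  ∂adf = df − af + ad.
The 12×6 boundary matrix has rank 6 and Smith normal form diag(1,1,1,1,1,1).

From H_k ≅ ker(∂_k) / im(∂_{k+1}) we obtain:

  H_0: rank C_0 − rank ∂_1 = 6 − 5 = 1, and the invariant factors of ∂_1 are all 1, so H_0 ≅ Z.
  H_1: rank ker ∂_1 − rank ∂_2 = (12 − 5) − 6 = 1, and the invariant factors of ∂_2 are all 1, so H_1 ≅ Z.
  H_2: rank ker ∂_2 − rank ∂_3 = (6 − 6) − 0 = 0, and there is no ∂_3, so H_2 ≅ 0.

Hence the Betti numbers are b_0 = 1, b_1 = 1, b_2 = 0.

b_0 = 1, b_1 = 1, b_2 = 0.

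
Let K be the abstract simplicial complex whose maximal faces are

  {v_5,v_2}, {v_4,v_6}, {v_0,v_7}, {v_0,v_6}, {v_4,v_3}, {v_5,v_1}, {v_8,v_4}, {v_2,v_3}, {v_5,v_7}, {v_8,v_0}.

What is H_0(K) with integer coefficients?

H_0 = Z.

Take the total order v_0 < v_1 < v_2 < v_3 < v_4 < v_5 < v_6 < v_7 < v_8 on the vertex set. Then K (dimension 1) consists of the simplices:

  0-simplices (9): [v_0], [v_1], [v_2], [v_3], [v_4], [v_5], [v_6], [v_7], [v_8]
  1-simplices (10): [v_0,v_6], [v_0,v_7], [v_0,v_8], [v_1,v_5], [v_2,v_3], [v_2,v_5], [v_3,v_4], [v_4,v_6], [v_4,v_8], [v_5,v_7]

giving chain groups C_0 ≅ Z^9, C_1 ≅ Z^10.

The boundary map ∂_1: C_1 → C_0 is given by ∂[p,q] = [q] − [p].
The 9×10 boundary matrix has rank 8 and Smith normal form diag(1,1,1,1,1,1,1,1).

Now H_k = ker ∂_k / im ∂_{k+1}, so:

  H_0: rank C_0 − rank ∂_1 = 9 − 8 = 1, and the invariant factors of ∂_1 are all 1, so H_0 ≅ Z.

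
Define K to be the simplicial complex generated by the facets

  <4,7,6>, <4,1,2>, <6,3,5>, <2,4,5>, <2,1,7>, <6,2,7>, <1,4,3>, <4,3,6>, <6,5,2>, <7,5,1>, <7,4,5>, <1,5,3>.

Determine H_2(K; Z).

K has 7 vertices, 18 edges, 12 triangles.
rank ∂_2 = 12, rank ∂_3 = 0 ⇒ b_2 = 12 − 12 − 0 = 0. So H_2 = 0.

H_2 = 0.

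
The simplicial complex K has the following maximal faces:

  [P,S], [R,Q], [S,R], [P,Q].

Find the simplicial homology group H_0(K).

Take the total order P < Q < R < S on the vertex set. Then K (dimension 1) consists of the simplices:

  0-simplices (4): P, Q, R, S
  1-simplices (4): PQ, PS, QR, RS

Hence C_0 ≅ Z^4, C_1 ≅ Z^4.

The boundary map ∂_1: C_1 → C_0 is given by ∂[p,q] = [q] − [p]. For instance
  ∂PS = S − P.
The resulting 4×4 matrix has rank 3, and its Smith normal form has invariant factors (1,1,1).

Reading off H_k = ker ∂_k / im ∂_{k+1}:

  H_0: rank C_0 − rank ∂_1 = 4 − 3 = 1, and the invariant factors of ∂_1 are all 1, so H_0 = Z.

H_0 ≅ Z.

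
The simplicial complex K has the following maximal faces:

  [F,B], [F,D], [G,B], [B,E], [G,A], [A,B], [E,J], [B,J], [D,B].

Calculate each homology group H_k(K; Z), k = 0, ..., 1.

We work with the vertex ordering A < B < D < E < F < G < J. The simplices of K, each written with vertices in increasing order, are:

  0-simplices (7): A, B, D, E, F, G, J
  1-simplices (9): AB, AG, BD, BE, BF, BG, BJ, DF, EJ

Hence C_0 ≅ Z^7, C_1 ≅ Z^9.

Boundary ∂_1: C_1 → C_0 sends each edge [p,q] (with p < q) to q − p. For instance
  ∂AB = B − A.
The 7×9 boundary matrix has rank 6 and Smith normal form diag(1,1,1,1,1,1).

Reading off H_k = ker ∂_k / im ∂_{k+1}:

  H_0: rank C_0 − rank ∂_1 = 7 − 6 = 1, and the invariant factors of ∂_1 are all 1, so H_0 ≅ Z.
  H_1: rank ker ∂_1 − rank ∂_2 = (9 − 6) − 0 = 3, and there is no ∂_2, so H_1 ≅ Z^3.

As a check, the Euler characteristic is 7 − 9 = -2, which agrees with 1 − 3 = -2.

H_0 = Z,  H_1 = Z^3.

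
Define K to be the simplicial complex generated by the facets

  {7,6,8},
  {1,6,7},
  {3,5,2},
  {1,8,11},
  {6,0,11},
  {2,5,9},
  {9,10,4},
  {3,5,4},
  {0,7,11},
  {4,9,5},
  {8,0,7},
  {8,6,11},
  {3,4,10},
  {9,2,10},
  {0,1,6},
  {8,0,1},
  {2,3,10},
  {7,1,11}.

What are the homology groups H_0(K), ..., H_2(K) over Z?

Take the total order 0 < 1 < 2 < 3 < 4 < 5 < 6 < 7 < 8 < 9 < 10 < 11 on the vertex set. Then K (dimension 2) consists of the simplices:

  0-simplices (12): [0], [1], [2], [3], [4], [5], [6], [7], [8], [9], [10], [11]
  1-simplices (27): (27 of them)
  2-simplices (18): (18 of them)

giving chain groups C_0 ≅ Z^12, C_1 ≅ Z^27, C_2 ≅ Z^18.

The boundary map ∂_1: C_1 → C_0 sends each edge [p,q] (with p < q) to q − p.
As a 12×27 matrix over Z this has rank 10, with invariant factors (1,1,1,1,1,1,1,1,1,1).

The boundary map ∂_2: C_2 → C_1 sends each 2-simplex [p,q,r] to [q,r] − [p,r] + [p,q]. For instance
  ∂[2,5,9] = [5,9] − [2,9] + [2,5],
  ∂[4,9,10] = [9,10] − [4,10] + [4,9].
As a 27×18 matrix over Z this has rank 17, with invariant factors (1,1,1,1,1,1,1,1,1,1,1,1,1,1,1,1,2).

Reading off H_k = ker ∂_k / im ∂_{k+1}:

  H_0: rank C_0 − rank ∂_1 = 12 − 10 = 2, and the invariant factors of ∂_1 are all 1, so H_0 ≅ Z^2.
  H_1: rank ker ∂_1 − rank ∂_2 = (27 − 10) − 17 = 0, and ∂_2 has invariant factor 2 > 1, so H_1 ≅ Z/2.
  H_2: rank ker ∂_2 − rank ∂_3 = (18 − 17) − 0 = 1, and there is no ∂_3, so H_2 ≅ Z.

H_0 ≅ Z^2,  H_1 ≅ Z/2,  H_2 ≅ Z.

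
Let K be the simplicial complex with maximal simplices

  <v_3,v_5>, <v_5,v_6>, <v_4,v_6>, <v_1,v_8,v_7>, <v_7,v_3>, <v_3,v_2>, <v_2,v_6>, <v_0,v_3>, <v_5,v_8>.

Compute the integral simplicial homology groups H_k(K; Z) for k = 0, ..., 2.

Fix the vertex order v_0 < v_1 < v_2 < v_3 < v_4 < v_5 < v_6 < v_7 < v_8 and write every simplex with vertices in increasing order. Then dim K = 2 and the simplices of K are:

  0-simplices (9): [v_0], [v_1], [v_2], [v_3], [v_4], [v_5], [v_6], [v_7], [v_8]
  1-simplices (11): [v_0,v_3], [v_1,v_7], [v_1,v_8], [v_2,v_3], [v_2,v_6], [v_3,v_5], [v_3,v_7], [v_4,v_6], [v_5,v_6], [v_5,v_8], [v_7,v_8]
  2-simplices (1): [v_1,v_7,v_8]

so the chain groups are C_0 ≅ Z^9, C_1 ≅ Z^11, C_2 ≅ Z^1.

The boundary map ∂_1: C_1 → C_0 maps an edge to its endpoints' difference, ∂[p,q] = q − p. For instance
  ∂[v_2,v_6] = [v_6] − [v_2].
As a 9×11 matrix over Z this has rank 8, with invariant factors (1,1,1,1,1,1,1,1).

∂_2: C_2 → C_1 acts by ∂[p,q,r] = [q,r] − [p,r] + [p,q]. For instance
  ∂[v_1,v_7,v_8] = [v_7,v_8] − [v_1,v_8] + [v_1,v_7].
The 11×1 boundary matrix has rank 1 and Smith normal form diag(1).

Computing H_k = (kernel of ∂_k) / (image of ∂_{k+1}):

  H_0: rank C_0 − rank ∂_1 = 9 − 8 = 1, and the invariant factors of ∂_1 are all 1, so H_0 = Z.
  H_1: rank ker ∂_1 − rank ∂_2 = (11 − 8) − 1 = 2, and the invariant factors of ∂_2 are all 1, so H_1 = Z^2.
  H_2: rank ker ∂_2 − rank ∂_3 = (1 − 1) − 0 = 0, and there is no ∂_3, so H_2 = 0.

H_0 ≅ Z,  H_1 ≅ Z^2,  H_2 = 0.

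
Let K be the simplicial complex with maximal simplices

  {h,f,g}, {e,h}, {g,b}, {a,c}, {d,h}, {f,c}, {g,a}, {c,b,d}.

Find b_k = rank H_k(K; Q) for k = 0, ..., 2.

Take the total order a < b < c < d < e < f < g < h on the vertex set. Then K (dimension 2) consists of the simplices:

  0-simplices (8): a, b, c, d, e, f, g, h
  1-simplices (12): ac, ag, bc, bd, bg, cd, cf, dh, eh, fg, fh, gh
  2-simplices (2): bcd, fgh

giving chain groups C_0 ≅ Z^8, C_1 ≅ Z^12, C_2 ≅ Z^2.

The boundary map ∂_1: C_1 → C_0 maps an edge to its endpoints' difference, ∂[p,q] = q − p.
The resulting 8×12 matrix has rank 7, and its Smith normal form has invariant factors (1,1,1,1,1,1,1).

The boundary map ∂_2: C_2 → C_1 maps a triangle to the signed sum of its edges. For instance
  ∂bcd = cd − bd + bc,
  ∂fgh = gh − fh + fg.
The 12×2 boundary matrix has rank 2 and Smith normal form diag(1,1).

Computing H_k = (kernel of ∂_k) / (image of ∂_{k+1}):

  H_0: rank C_0 − rank ∂_1 = 8 − 7 = 1, and the invariant factors of ∂_1 are all 1, so H_0 ≅ Z.
  H_1: rank ker ∂_1 − rank ∂_2 = (12 − 7) − 2 = 3, and the invariant factors of ∂_2 are all 1, so H_1 ≅ Z^3.
  H_2: rank ker ∂_2 − rank ∂_3 = (2 − 2) − 0 = 0, and there is no ∂_3, so H_2 ≅ 0.

Hence the Betti numbers are b_0 = 1, b_1 = 3, b_2 = 0.

b_0 = 1, b_1 = 3, b_2 = 0.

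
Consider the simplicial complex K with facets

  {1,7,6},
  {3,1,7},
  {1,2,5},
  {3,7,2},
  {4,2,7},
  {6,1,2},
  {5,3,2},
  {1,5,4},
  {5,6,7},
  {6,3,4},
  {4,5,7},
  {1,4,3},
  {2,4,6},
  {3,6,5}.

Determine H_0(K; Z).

Take the total order 1 < 2 < 3 < 4 < 5 < 6 < 7 on the vertex set. Then K (dimension 2) consists of the simplices:

  0-simplices (7): [1], [2], [3], [4], [5], [6], [7]
  1-simplices (21): [1,2], [1,3], [1,4], [1,5], [1,6], [1,7], [2,3], [2,4], [2,5], [2,6], [2,7], [3,4], [3,5], [3,6], [3,7], [4,5], [4,6], [4,7], [5,6], [5,7], [6,7]
  2-simplices (14): [1,2,5], [1,2,6], [1,3,4], [1,3,7], [1,4,5], [1,6,7], [2,3,5], [2,3,7], [2,4,6], [2,4,7], [3,4,6], [3,5,6], [4,5,7], [5,6,7]

Hence C_0 ≅ Z^7, C_1 ≅ Z^21, C_2 ≅ Z^14.

Boundary ∂_1: C_1 → C_0 sends each edge [p,q] (with p < q) to q − p. For instance
  ∂[1,3] = [3] − [1].
The 7×21 boundary matrix has rank 6 and Smith normal form diag(1,1,1,1,1,1).

The boundary map ∂_2: C_2 → C_1 sends each 2-simplex [p,q,r] to [q,r] − [p,r] + [p,q]. For instance
  ∂[3,5,6] = [5,6] − [3,6] + [3,5],
  ∂[1,3,4] = [3,4] − [1,4] + [1,3].
The 21×14 boundary matrix has rank 13 and Smith normal form diag(1,1,1,1,1,1,1,1,1,1,1,1,1).

From H_k ≅ ker(∂_k) / im(∂_{k+1}) we obtain:

  H_0: rank C_0 − rank ∂_1 = 7 − 6 = 1, and the invariant factors of ∂_1 are all 1, so H_0 = Z.

(K is a triangulation of the torus T^2.)

H_0 = Z.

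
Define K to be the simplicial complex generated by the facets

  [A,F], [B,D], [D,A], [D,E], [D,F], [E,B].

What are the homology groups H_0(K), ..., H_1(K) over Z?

H_0 ≅ Z,  H_1 ≅ Z^2.

Order the vertices as A < B < D < E < F. Listing each simplex with vertices in this order, K has dimension 1 with simplices:

  0-simplices (5): A, B, D, E, F
  1-simplices (6): AD, AF, BD, BE, DE, DF

giving chain groups C_0 ≅ Z^5, C_1 ≅ Z^6.

The boundary map ∂_1: C_1 → C_0 is given by ∂[p,q] = [q] − [p]. For instance
  ∂AF = F − A.
The 5×6 boundary matrix has rank 4 and Smith normal form diag(1,1,1,1).

Now H_k = ker ∂_k / im ∂_{k+1}, so:

  H_0: rank C_0 − rank ∂_1 = 5 − 4 = 1, and the invariant factors of ∂_1 are all 1, so H_0 = Z.
  H_1: rank ker ∂_1 − rank ∂_2 = (6 − 4) − 0 = 2, and there is no ∂_2, so H_1 = Z^2.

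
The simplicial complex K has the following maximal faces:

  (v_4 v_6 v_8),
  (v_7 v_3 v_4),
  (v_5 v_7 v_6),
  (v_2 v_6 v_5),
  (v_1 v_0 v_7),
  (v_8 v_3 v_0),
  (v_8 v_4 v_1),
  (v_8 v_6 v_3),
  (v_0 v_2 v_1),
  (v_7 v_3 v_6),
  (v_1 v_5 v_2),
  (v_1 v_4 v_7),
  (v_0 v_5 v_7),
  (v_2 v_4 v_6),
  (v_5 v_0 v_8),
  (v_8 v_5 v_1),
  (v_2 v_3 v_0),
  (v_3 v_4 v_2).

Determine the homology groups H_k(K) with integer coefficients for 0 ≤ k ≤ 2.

H_0 ≅ Z,  H_1 ≅ Z ⊕ Z/2Z,  H_2 = 0.

Order the vertices as v_0 < v_1 < v_2 < v_3 < v_4 < v_5 < v_6 < v_7 < v_8. Listing each simplex with vertices in this order, K has dimension 2 with simplices:

  0-simplices (9): [v_0], [v_1], [v_2], [v_3], [v_4], [v_5], [v_6], [v_7], [v_8]
  1-simplices (27): (27 of them)
  2-simplices (18): (18 of them)

Hence C_0 ≅ Z^9, C_1 ≅ Z^27, C_2 ≅ Z^18.

The boundary map ∂_1: C_1 → C_0 maps an edge to its endpoints' difference, ∂[p,q] = q − p.
The resulting 9×27 matrix has rank 8, and its Smith normal form has invariant factors (1,1,1,1,1,1,1,1).

The boundary map ∂_2: C_2 → C_1 sends each 2-simplex [p,q,r] to [q,r] − [p,r] + [p,q]. For instance
  ∂[v_0,v_3,v_8] = [v_3,v_8] − [v_0,v_8] + [v_0,v_3],
  ∂[v_0,v_1,v_2] = [v_1,v_2] − [v_0,v_2] + [v_0,v_1].
The 27×18 boundary matrix has rank 18 and Smith normal form diag(1,1,1,1,1,1,1,1,1,1,1,1,1,1,1,1,1,2).

Now H_k = ker ∂_k / im ∂_{k+1}, so:

  H_0: rank C_0 − rank ∂_1 = 9 − 8 = 1, and the invariant factors of ∂_1 are all 1, so H_0 ≅ Z.
  H_1: rank ker ∂_1 − rank ∂_2 = (27 − 8) − 18 = 1, and ∂_2 has invariant factor 2 > 1, so H_1 ≅ Z ⊕ Z/2Z.
  H_2: rank ker ∂_2 − rank ∂_3 = (18 − 18) − 0 = 0, and there is no ∂_3, so H_2 ≅ 0.

(K is a triangulation of the Klein bottle.)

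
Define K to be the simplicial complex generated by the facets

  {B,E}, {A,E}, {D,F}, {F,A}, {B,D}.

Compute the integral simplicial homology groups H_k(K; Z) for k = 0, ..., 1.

H_0 ≅ Z,  H_1 ≅ Z.

Take the total order A < B < D < E < F on the vertex set. Then K (dimension 1) consists of the simplices:

  0-simplices (5): A, B, D, E, F
  1-simplices (5): AE, AF, BD, BE, DF

Hence C_0 ≅ Z^5, C_1 ≅ Z^5.

∂_1: C_1 → C_0 is given by ∂[p,q] = [q] − [p]. For instance
  ∂AF = F − A.
This gives a 5×5 integer matrix of rank 4; reducing to Smith normal form yields diagonal entries (1,1,1,1).

Now H_k = ker ∂_k / im ∂_{k+1}, so:

  H_0: rank C_0 − rank ∂_1 = 5 − 4 = 1, and the invariant factors of ∂_1 are all 1, so H_0 = Z.
  H_1: rank ker ∂_1 − rank ∂_2 = (5 − 4) − 0 = 1, and there is no ∂_2, so H_1 = Z.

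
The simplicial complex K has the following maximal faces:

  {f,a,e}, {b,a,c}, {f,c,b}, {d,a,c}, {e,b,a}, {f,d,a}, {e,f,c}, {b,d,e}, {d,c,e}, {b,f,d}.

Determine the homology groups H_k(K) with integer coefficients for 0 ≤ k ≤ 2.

K has 6 vertices, 15 edges, 10 triangles.
rank ∂_0 = 0, rank ∂_1 = 5 ⇒ b_0 = 6 − 0 − 5 = 1; all invariant factors of ∂_1 are 1 so no torsion. So H_0 = Z.
rank ∂_1 = 5, rank ∂_2 = 10 ⇒ b_1 = 15 − 5 − 10 = 0; ∂_2 has invariant factor(s) [2] giving torsion. So H_1 = Z/2.
rank ∂_2 = 10, rank ∂_3 = 0 ⇒ b_2 = 10 − 10 − 0 = 0. So H_2 = 0.

H_0 = Z,  H_1 = Z/2,  H_2 = 0.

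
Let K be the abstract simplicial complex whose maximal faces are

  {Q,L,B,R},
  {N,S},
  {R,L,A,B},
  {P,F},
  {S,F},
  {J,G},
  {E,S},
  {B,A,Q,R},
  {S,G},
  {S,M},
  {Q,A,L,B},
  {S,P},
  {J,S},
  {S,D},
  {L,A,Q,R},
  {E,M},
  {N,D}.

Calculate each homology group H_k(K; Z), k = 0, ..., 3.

Take the total order A < B < D < E < F < G < J < L < M < N < P < Q < R < S on the vertex set. Then K (dimension 3) consists of the simplices:

  0-simplices (14): A, B, D, E, F, G, J, L, M, N, P, Q, R, S
  1-simplices (22): AB, AL, AQ, AR, BL, BQ, BR, DN, DS, EM, ES, FP, FS, GJ, GS, JS, LQ, LR, MS, NS, PS, QR
  2-simplices (10): ABL, ABQ, ABR, ALQ, ALR, AQR, BLQ, BLR, BQR, LQR
  3-simplices (5): ABLQ, ABLR, ABQR, ALQR, BLQR

so the chain groups are C_0 ≅ Z^14, C_1 ≅ Z^22, C_2 ≅ Z^10, C_3 ≅ Z^5.

The boundary map ∂_1: C_1 → C_0 maps an edge to its endpoints' difference, ∂[p,q] = q − p.
The 14×22 boundary matrix has rank 12 and Smith normal form diag(1,1,1,1,1,1,1,1,1,1,1,1).

Boundary ∂_2: C_2 → C_1 sends each 2-simplex [p,q,r] to [q,r] − [p,r] + [p,q]. For instance
  ∂ABQ = BQ − AQ + AB,
  ∂AQR = QR − AR + AQ.
The 22×10 boundary matrix has rank 6 and Smith normal form diag(1,1,1,1,1,1).

Boundary ∂_3: C_3 → C_2 sends each 3-simplex σ to the alternating sum Σ_i (−1)^i (σ with its i-th vertex removed). For instance
  ∂ABLQ = BLQ − ALQ + ABQ − ABL,
  ∂ALQR = LQR − AQR + ALR − ALQ.
As a 10×5 matrix over Z this has rank 4, with invariant factors (1,1,1,1).

Now H_k = ker ∂_k / im ∂_{k+1}, so:

  H_0: rank C_0 − rank ∂_1 = 14 − 12 = 2, and the invariant factors of ∂_1 are all 1, so H_0 ≅ Z^2.
  H_1: rank ker ∂_1 − rank ∂_2 = (22 − 12) − 6 = 4, and the invariant factors of ∂_2 are all 1, so H_1 ≅ Z^4.
  H_2: rank ker ∂_2 − rank ∂_3 = (10 − 6) − 4 = 0, and the invariant factors of ∂_3 are all 1, so H_2 ≅ 0.
  H_3: rank ker ∂_3 − rank ∂_4 = (5 − 4) − 0 = 1, and there is no ∂_4, so H_3 ≅ Z.

(K is a triangulation of the disjoint union of a wedge of 4 circles and the 3-sphere S^3.)

H_0 ≅ Z^2,  H_1 ≅ Z^4,  H_2 = 0,  H_3 ≅ Z.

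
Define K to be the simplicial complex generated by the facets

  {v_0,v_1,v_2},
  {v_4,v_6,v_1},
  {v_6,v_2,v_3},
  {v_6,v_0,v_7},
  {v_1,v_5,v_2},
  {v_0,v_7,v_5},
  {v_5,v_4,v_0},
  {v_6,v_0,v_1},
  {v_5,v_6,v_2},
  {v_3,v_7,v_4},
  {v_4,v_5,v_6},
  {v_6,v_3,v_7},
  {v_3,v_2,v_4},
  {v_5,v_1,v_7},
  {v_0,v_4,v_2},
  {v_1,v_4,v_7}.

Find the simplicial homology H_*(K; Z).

Take the total order v_0 < v_1 < v_2 < v_3 < v_4 < v_5 < v_6 < v_7 on the vertex set. Then K (dimension 2) consists of the simplices:

  0-simplices (8): [v_0], [v_1], [v_2], [v_3], [v_4], [v_5], [v_6], [v_7]
  1-simplices (24): (24 of them)
  2-simplices (16): (16 of them)

Hence C_0 ≅ Z^8, C_1 ≅ Z^24, C_2 ≅ Z^16.

∂_1: C_1 → C_0 maps an edge to its endpoints' difference, ∂[p,q] = q − p.
As a 8×24 matrix over Z this has rank 7, with invariant factors (1,1,1,1,1,1,1).

The boundary map ∂_2: C_2 → C_1 maps a triangle to the signed sum of its edges. For instance
  ∂[v_0,v_1,v_2] = [v_1,v_2] − [v_0,v_2] + [v_0,v_1],
  ∂[v_3,v_4,v_7] = [v_4,v_7] − [v_3,v_7] + [v_3,v_4].
The 24×16 boundary matrix has rank 15 and Smith normal form diag(1,1,1,1,1,1,1,1,1,1,1,1,1,1,1).

Computing H_k = (kernel of ∂_k) / (image of ∂_{k+1}):

  H_0: rank C_0 − rank ∂_1 = 8 − 7 = 1, and the invariant factors of ∂_1 are all 1, so H_0 ≅ Z.
  H_1: rank ker ∂_1 − rank ∂_2 = (24 − 7) − 15 = 2, and the invariant factors of ∂_2 are all 1, so H_1 ≅ Z^2.
  H_2: rank ker ∂_2 − rank ∂_3 = (16 − 15) − 0 = 1, and there is no ∂_3, so H_2 ≅ Z.

H_0 ≅ Z,  H_1 ≅ Z^2,  H_2 ≅ Z.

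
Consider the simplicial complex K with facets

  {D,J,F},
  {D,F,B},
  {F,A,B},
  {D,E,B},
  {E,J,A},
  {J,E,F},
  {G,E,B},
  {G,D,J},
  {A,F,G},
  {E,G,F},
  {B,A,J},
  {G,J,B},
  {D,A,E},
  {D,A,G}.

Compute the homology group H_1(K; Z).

H_1 = Z^2.

We work with the vertex ordering A < B < D < E < F < G < J. The simplices of K, each written with vertices in increasing order, are:

  0-simplices (7): A, B, D, E, F, G, J
  1-simplices (21): AB, AD, AE, AF, AG, AJ, BD, BE, BF, BG, BJ, DE, DF, DG, DJ, EF, EG, EJ, FG, FJ, GJ
  2-simplices (14): ABF, ABJ, ADE, ADG, AEJ, AFG, BDE, BDF, BEG, BGJ, DFJ, DGJ, EFG, EFJ

giving chain groups C_0 ≅ Z^7, C_1 ≅ Z^21, C_2 ≅ Z^14.

The boundary map ∂_1: C_1 → C_0 sends each edge [p,q] (with p < q) to q − p. For instance
  ∂AD = D − A.
This gives a 7×21 integer matrix of rank 6; reducing to Smith normal form yields diagonal entries (1,1,1,1,1,1).

The boundary map ∂_2: C_2 → C_1 sends each 2-simplex [p,q,r] to [q,r] − [p,r] + [p,q]. For instance
  ∂ADG = DG − AG + AD,
  ∂EFJ = FJ − EJ + EF.
As a 21×14 matrix over Z this has rank 13, with invariant factors (1,1,1,1,1,1,1,1,1,1,1,1,1).

Reading off H_k = ker ∂_k / im ∂_{k+1}:

  H_1: rank ker ∂_1 − rank ∂_2 = (21 − 6) − 13 = 2, and the invariant factors of ∂_2 are all 1, so H_1 = Z^2.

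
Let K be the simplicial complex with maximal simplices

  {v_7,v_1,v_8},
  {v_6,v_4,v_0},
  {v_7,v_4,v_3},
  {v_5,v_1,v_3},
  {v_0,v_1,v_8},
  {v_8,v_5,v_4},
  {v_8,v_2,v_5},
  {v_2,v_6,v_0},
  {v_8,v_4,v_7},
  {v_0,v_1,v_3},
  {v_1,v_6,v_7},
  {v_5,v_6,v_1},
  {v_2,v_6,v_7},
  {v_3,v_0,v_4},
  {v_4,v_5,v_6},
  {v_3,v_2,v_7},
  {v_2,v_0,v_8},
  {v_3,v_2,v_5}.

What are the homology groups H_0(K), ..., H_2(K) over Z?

Take the total order v_0 < v_1 < v_2 < v_3 < v_4 < v_5 < v_6 < v_7 < v_8 on the vertex set. Then K (dimension 2) consists of the simplices:

  0-simplices (9): [v_0], [v_1], [v_2], [v_3], [v_4], [v_5], [v_6], [v_7], [v_8]
  1-simplices (27): (27 of them)
  2-simplices (18): (18 of them)

giving chain groups C_0 ≅ Z^9, C_1 ≅ Z^27, C_2 ≅ Z^18.

Boundary ∂_1: C_1 → C_0 maps an edge to its endpoints' difference, ∂[p,q] = q − p.
The 9×27 boundary matrix has rank 8 and Smith normal form diag(1,1,1,1,1,1,1,1).

The boundary map ∂_2: C_2 → C_1 maps a triangle to the signed sum of its edges. For instance
  ∂[v_2,v_3,v_7] = [v_3,v_7] − [v_2,v_7] + [v_2,v_3],
  ∂[v_2,v_6,v_7] = [v_6,v_7] − [v_2,v_7] + [v_2,v_6].
The 27×18 boundary matrix has rank 17 and Smith normal form diag(1,1,1,1,1,1,1,1,1,1,1,1,1,1,1,1,1).

Reading off H_k = ker ∂_k / im ∂_{k+1}:

  H_0: rank C_0 − rank ∂_1 = 9 − 8 = 1, and the invariant factors of ∂_1 are all 1, so H_0 ≅ Z.
  H_1: rank ker ∂_1 − rank ∂_2 = (27 − 8) − 17 = 2, and the invariant factors of ∂_2 are all 1, so H_1 ≅ Z^2.
  H_2: rank ker ∂_2 − rank ∂_3 = (18 − 17) − 0 = 1, and there is no ∂_3, so H_2 ≅ Z.

As a check, the Euler characteristic is 9 − 27 + 18 = 0, which agrees with 1 − 2 + 1 = 0.

H_0 ≅ Z,  H_1 ≅ Z^2,  H_2 ≅ Z.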